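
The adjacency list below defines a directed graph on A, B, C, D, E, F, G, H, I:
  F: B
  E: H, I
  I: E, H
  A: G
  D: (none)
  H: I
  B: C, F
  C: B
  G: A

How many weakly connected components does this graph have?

From A: component {A, G}.
From B: component {B, C, F}.
From D: component {D}.
From E: component {E, H, I}.
That's 4 components.

4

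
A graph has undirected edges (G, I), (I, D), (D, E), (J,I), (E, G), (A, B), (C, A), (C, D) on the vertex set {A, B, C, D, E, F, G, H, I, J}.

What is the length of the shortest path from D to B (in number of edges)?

Distance 0: D.
Distance 1: C, E, I.
Distance 2: A, G, J.
Distance 3: B — contains B.

3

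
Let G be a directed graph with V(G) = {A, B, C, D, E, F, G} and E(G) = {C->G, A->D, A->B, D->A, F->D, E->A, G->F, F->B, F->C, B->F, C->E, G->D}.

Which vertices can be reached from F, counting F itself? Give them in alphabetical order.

A, B, C, D, E, F, G

Start at F.
Its neighbours: B, C, D.
Then their neighbours: A, E, G.
Every vertex is now reached.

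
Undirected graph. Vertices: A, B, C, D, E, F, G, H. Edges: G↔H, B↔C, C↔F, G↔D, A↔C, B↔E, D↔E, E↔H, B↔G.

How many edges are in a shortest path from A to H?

4

Distance 0: A.
Distance 1: C.
Distance 2: B, F.
Distance 3: E, G.
Distance 4: D, H — contains H.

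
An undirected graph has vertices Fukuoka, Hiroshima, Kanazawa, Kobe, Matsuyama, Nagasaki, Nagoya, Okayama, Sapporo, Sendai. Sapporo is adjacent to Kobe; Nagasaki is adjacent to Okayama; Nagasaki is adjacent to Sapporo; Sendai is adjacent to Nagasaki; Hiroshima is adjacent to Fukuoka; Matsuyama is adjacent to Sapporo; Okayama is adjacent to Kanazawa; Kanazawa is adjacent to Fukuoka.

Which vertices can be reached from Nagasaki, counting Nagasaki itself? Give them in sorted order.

Start at Nagasaki.
Its neighbours: Okayama, Sapporo, Sendai.
Then their neighbours: Kanazawa, Kobe, Matsuyama.
Then next layer: Fukuoka.
Then next layer: Hiroshima.
Nothing further is reachable.

Fukuoka, Hiroshima, Kanazawa, Kobe, Matsuyama, Nagasaki, Okayama, Sapporo, Sendai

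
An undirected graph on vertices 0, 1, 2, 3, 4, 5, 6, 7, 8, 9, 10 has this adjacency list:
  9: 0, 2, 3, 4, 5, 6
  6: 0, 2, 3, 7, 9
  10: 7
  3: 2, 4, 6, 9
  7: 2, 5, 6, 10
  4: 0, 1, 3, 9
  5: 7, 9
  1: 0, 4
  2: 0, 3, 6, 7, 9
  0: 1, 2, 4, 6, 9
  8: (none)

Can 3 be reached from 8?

8 has no edges, so nothing is reachable from it.

No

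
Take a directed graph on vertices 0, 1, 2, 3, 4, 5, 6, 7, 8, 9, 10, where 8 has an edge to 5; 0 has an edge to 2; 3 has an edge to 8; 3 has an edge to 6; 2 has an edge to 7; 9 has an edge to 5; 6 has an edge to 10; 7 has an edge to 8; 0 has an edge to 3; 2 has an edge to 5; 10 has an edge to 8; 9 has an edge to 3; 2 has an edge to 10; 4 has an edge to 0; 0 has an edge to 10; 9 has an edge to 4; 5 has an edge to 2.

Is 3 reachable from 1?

1 has no outgoing edges, so nothing is reachable from it.

No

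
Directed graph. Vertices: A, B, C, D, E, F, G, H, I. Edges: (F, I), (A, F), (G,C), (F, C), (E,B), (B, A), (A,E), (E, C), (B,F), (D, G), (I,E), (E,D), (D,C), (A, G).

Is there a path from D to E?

No

Explore from D.
Distance 1: reach C, G.
The search from D is exhausted; no directed path reaches E.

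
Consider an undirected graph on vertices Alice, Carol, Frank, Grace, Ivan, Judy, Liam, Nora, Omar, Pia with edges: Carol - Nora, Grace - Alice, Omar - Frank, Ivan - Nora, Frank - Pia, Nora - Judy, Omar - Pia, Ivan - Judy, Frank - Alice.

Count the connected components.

3

From Alice: component {Alice, Frank, Grace, Omar, Pia}.
From Carol: component {Carol, Ivan, Judy, Nora}.
From Liam: component {Liam}.
That's 3 components.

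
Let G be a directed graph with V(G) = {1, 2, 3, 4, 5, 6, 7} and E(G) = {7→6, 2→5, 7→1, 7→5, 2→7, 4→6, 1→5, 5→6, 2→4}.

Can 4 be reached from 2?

Yes

Explore from 2.
Distance 1: reach 4, 5, 7.
Found 4.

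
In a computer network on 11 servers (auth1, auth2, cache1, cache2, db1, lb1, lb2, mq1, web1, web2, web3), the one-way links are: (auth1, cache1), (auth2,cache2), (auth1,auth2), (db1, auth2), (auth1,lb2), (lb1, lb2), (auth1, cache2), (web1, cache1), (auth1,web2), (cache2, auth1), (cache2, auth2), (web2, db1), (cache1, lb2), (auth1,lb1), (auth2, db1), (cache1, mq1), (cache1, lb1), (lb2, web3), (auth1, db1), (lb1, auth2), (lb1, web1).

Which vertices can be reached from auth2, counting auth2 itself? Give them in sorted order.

auth1, auth2, cache1, cache2, db1, lb1, lb2, mq1, web1, web2, web3

Start at auth2.
Its neighbours: cache2, db1.
Then their neighbours: auth1.
Then next layer: cache1, lb1, lb2, web2.
Then next layer: mq1, web1, web3.
Every vertex is now reached.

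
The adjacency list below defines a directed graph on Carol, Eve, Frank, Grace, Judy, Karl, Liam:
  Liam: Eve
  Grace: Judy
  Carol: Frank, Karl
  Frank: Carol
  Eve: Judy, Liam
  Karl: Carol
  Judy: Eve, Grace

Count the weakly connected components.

From Carol: component {Carol, Frank, Karl}.
From Eve: component {Eve, Grace, Judy, Liam}.
That's 2 components.

2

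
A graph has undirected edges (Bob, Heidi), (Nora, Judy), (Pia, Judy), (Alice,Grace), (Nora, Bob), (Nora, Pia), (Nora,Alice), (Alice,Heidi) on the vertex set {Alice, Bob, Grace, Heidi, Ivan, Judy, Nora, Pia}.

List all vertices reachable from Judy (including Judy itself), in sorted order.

Alice, Bob, Grace, Heidi, Judy, Nora, Pia

Start at Judy.
Its neighbours: Nora, Pia.
Then their neighbours: Alice, Bob.
Then next layer: Grace, Heidi.
Nothing further is reachable.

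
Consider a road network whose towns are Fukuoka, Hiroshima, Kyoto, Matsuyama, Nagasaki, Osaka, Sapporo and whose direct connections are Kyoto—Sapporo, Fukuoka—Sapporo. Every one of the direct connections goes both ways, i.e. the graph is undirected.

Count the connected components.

5

From Fukuoka: component {Fukuoka, Kyoto, Sapporo}.
From Hiroshima: component {Hiroshima}.
From Matsuyama: component {Matsuyama}.
From Nagasaki: component {Nagasaki}.
From Osaka: component {Osaka}.
That's 5 components.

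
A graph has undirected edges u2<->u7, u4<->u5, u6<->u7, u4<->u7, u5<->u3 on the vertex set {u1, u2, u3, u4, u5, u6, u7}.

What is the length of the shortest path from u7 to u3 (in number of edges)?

3

Distance 0: u7.
Distance 1: u2, u4, u6.
Distance 2: u5.
Distance 3: u3 — contains u3.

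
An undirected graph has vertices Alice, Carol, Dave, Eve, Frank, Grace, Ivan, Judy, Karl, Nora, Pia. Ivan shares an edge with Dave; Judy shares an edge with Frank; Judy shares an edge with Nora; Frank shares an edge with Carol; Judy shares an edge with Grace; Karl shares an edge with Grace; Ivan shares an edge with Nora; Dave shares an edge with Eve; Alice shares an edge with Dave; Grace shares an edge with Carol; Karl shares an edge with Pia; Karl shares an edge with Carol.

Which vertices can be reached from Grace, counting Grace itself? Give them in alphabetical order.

Start at Grace.
Its neighbours: Carol, Judy, Karl.
Then their neighbours: Frank, Nora, Pia.
Then next layer: Ivan.
Then next layer: Dave.
Then next layer: Alice, Eve.
Every vertex is now reached.

Alice, Carol, Dave, Eve, Frank, Grace, Ivan, Judy, Karl, Nora, Pia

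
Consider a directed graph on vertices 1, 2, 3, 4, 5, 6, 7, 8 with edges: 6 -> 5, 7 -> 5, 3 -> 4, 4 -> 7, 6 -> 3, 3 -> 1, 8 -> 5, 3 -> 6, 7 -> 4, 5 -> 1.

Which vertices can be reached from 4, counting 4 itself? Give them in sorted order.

1, 4, 5, 7

Start at 4.
Its neighbours: 7.
Then their neighbours: 5.
Then next layer: 1.
Nothing further is reachable.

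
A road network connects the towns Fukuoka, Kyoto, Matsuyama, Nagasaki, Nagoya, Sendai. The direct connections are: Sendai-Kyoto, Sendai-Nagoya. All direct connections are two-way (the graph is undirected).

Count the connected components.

From Fukuoka: component {Fukuoka}.
From Kyoto: component {Kyoto, Nagoya, Sendai}.
From Matsuyama: component {Matsuyama}.
From Nagasaki: component {Nagasaki}.
That's 4 components.

4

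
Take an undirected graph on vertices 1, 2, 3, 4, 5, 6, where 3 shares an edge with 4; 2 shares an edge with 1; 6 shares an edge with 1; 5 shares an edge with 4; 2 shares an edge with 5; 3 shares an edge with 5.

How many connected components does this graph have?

1

From 1: component {1, 2, 3, 4, 5, 6}.
That's 1 component.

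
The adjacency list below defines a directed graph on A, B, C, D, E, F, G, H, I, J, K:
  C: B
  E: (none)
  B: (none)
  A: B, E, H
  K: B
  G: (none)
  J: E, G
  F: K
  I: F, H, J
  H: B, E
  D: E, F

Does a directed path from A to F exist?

No

Explore from A.
Distance 1: reach B, E, H.
The search from A is exhausted; no directed path reaches F.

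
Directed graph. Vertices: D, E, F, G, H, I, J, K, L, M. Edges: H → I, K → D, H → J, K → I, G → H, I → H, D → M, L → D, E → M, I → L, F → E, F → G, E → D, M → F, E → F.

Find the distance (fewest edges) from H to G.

Distance 0: H.
Distance 1: I, J.
Distance 2: L.
Distance 3: D.
Distance 4: M.
Distance 5: F.
Distance 6: E, G — contains G.

6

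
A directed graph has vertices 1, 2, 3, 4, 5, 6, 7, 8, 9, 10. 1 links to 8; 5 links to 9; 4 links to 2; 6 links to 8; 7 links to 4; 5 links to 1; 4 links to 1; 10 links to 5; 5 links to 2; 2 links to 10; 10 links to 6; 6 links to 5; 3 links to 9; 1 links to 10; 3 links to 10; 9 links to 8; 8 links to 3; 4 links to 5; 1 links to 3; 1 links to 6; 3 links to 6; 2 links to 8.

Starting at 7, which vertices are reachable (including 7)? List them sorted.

1, 2, 3, 4, 5, 6, 7, 8, 9, 10

Start at 7.
Its neighbours: 4.
Then their neighbours: 1, 2, 5.
Then next layer: 3, 6, 8, 9, 10.
Every vertex is now reached.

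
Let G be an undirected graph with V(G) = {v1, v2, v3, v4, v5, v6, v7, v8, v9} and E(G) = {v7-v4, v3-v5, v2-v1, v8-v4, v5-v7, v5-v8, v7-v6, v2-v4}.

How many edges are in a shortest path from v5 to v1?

Distance 0: v5.
Distance 1: v3, v7, v8.
Distance 2: v4, v6.
Distance 3: v2.
Distance 4: v1 — contains v1.

4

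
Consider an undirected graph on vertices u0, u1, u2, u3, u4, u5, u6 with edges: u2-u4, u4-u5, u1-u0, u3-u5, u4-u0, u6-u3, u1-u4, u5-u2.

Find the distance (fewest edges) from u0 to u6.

Distance 0: u0.
Distance 1: u1, u4.
Distance 2: u2, u5.
Distance 3: u3.
Distance 4: u6 — contains u6.

4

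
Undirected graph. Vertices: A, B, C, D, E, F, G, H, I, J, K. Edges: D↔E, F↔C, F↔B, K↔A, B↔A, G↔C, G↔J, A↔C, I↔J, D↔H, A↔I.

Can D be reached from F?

Explore from F.
Distance 1: reach B, C.
Distance 2: reach A, G.
Distance 3: reach I, J, K.
The search is exhausted without reaching D; it lies in a different component.

No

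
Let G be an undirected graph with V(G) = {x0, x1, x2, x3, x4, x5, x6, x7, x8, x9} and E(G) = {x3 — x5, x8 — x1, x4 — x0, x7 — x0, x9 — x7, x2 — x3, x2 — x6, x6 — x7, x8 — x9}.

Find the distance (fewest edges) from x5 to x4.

6

Distance 0: x5.
Distance 1: x3.
Distance 2: x2.
Distance 3: x6.
Distance 4: x7.
Distance 5: x0, x9.
Distance 6: x4, x8 — contains x4.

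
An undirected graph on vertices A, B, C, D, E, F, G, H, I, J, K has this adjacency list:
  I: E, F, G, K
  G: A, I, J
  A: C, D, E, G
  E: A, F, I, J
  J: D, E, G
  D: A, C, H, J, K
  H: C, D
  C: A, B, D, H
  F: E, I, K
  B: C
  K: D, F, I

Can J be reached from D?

Explore from D.
Distance 1: reach A, C, H, J, K.
Found J.

Yes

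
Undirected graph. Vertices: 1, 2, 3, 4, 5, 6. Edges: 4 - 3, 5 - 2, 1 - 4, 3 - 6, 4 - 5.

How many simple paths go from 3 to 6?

3–6

1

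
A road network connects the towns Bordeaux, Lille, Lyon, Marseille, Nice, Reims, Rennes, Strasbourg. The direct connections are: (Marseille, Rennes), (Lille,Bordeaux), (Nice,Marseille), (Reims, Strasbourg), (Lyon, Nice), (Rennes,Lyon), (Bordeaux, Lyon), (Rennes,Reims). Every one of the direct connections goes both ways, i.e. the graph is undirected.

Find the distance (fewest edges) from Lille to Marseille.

Distance 0: Lille.
Distance 1: Bordeaux.
Distance 2: Lyon.
Distance 3: Nice, Rennes.
Distance 4: Marseille, Reims — contains Marseille.

4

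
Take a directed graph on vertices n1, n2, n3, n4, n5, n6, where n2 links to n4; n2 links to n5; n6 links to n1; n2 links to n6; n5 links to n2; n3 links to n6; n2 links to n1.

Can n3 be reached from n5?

No

Explore from n5.
Distance 1: reach n2.
Distance 2: reach n1, n4, n6.
The search from n5 is exhausted; no directed path reaches n3.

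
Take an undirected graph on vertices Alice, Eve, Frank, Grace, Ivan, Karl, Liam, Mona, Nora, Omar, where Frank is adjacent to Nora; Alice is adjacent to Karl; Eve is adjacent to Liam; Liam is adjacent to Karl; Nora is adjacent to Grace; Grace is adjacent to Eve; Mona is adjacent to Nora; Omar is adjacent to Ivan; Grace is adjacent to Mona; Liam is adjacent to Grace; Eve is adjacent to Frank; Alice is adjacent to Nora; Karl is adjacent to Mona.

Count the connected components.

2

From Alice: component {Alice, Eve, Frank, Grace, Karl, Liam, Mona, Nora}.
From Ivan: component {Ivan, Omar}.
That's 2 components.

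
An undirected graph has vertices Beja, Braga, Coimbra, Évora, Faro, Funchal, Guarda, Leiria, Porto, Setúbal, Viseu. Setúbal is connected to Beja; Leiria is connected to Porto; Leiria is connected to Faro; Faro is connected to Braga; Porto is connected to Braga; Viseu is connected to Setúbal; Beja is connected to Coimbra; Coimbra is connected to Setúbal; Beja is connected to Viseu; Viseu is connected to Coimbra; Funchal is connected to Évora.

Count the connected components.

4

From Beja: component {Beja, Coimbra, Setúbal, Viseu}.
From Braga: component {Braga, Faro, Leiria, Porto}.
From Évora: component {Évora, Funchal}.
From Guarda: component {Guarda}.
That's 4 components.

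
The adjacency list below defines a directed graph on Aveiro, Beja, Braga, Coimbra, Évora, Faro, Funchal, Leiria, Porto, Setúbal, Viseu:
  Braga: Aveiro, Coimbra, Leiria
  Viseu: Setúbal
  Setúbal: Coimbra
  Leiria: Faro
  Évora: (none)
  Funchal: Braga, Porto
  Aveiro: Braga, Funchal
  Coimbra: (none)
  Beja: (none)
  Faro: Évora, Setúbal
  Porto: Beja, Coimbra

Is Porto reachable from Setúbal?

Explore from Setúbal.
Distance 1: reach Coimbra.
The search from Setúbal is exhausted; no directed path reaches Porto.

No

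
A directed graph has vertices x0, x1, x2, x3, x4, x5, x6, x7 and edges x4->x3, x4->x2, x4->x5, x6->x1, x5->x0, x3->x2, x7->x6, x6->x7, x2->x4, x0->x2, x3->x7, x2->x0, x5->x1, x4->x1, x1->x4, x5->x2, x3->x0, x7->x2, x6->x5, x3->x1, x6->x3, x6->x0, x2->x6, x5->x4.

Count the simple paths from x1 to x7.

9

x1→x4→x2→x6→x3→x7
x1→x4→x2→x6→x7
x1→x4→x3→x0→x2→x6→x7
x1→x4→x3→x2→x6→x7
x1→x4→x3→x7
x1→x4→x5→x0→x2→x6→x3→x7
x1→x4→x5→x0→x2→x6→x7
x1→x4→x5→x2→x6→x3→x7
x1→x4→x5→x2→x6→x7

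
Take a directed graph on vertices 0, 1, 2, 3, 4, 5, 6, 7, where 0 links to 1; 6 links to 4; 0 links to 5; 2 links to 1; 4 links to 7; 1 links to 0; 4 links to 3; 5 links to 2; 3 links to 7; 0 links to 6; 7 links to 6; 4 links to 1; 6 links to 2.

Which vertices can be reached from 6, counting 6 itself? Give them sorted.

Start at 6.
Its neighbours: 2, 4.
Then their neighbours: 1, 3, 7.
Then next layer: 0.
Then next layer: 5.
Every vertex is now reached.

0, 1, 2, 3, 4, 5, 6, 7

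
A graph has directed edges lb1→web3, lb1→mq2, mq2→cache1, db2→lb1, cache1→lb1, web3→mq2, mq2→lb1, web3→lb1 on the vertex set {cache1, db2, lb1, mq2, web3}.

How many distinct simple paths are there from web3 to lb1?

web3→lb1
web3→mq2→cache1→lb1
web3→mq2→lb1

3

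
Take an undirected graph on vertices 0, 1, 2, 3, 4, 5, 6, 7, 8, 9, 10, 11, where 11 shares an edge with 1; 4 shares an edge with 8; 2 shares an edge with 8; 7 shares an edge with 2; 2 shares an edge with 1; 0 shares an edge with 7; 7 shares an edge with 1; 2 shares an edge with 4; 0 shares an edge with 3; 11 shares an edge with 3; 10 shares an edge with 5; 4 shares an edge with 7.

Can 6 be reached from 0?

Explore from 0.
Distance 1: reach 3, 7.
Distance 2: reach 1, 2, 4, 11.
Distance 3: reach 8.
The search is exhausted without reaching 6; it lies in a different component.

No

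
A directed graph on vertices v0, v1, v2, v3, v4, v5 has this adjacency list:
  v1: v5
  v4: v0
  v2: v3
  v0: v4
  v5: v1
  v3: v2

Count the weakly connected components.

From v0: component {v0, v4}.
From v1: component {v1, v5}.
From v2: component {v2, v3}.
That's 3 components.

3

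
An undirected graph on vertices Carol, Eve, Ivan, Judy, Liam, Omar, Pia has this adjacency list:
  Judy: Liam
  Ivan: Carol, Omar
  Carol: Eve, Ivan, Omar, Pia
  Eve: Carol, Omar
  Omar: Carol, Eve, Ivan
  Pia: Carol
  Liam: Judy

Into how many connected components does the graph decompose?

From Carol: component {Carol, Eve, Ivan, Omar, Pia}.
From Judy: component {Judy, Liam}.
That's 2 components.

2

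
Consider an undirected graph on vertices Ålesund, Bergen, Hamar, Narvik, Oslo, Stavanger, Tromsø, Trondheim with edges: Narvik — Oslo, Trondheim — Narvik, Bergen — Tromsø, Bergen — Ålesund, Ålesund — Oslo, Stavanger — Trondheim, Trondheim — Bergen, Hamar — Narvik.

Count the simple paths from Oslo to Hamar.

2

Oslo–Ålesund–Bergen–Trondheim–Narvik–Hamar
Oslo–Narvik–Hamar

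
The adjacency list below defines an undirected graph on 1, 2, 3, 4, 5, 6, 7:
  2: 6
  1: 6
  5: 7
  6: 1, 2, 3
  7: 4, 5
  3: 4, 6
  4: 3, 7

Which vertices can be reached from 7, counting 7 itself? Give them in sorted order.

1, 2, 3, 4, 5, 6, 7

Start at 7.
Its neighbours: 4, 5.
Then their neighbours: 3.
Then next layer: 6.
Then next layer: 1, 2.
Every vertex is now reached.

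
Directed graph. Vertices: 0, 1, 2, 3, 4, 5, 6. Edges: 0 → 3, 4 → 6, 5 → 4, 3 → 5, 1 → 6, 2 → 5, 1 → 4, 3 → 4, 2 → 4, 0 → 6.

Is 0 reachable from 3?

No

Explore from 3.
Distance 1: reach 4, 5.
Distance 2: reach 6.
The search from 3 is exhausted; no directed path reaches 0.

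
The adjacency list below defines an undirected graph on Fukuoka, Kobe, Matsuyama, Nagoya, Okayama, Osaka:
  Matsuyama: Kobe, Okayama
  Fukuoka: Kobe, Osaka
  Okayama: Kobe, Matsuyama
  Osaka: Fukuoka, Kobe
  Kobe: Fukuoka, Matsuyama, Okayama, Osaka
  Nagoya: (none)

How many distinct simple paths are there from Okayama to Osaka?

Okayama–Kobe–Fukuoka–Osaka
Okayama–Kobe–Osaka
Okayama–Matsuyama–Kobe–Fukuoka–Osaka
Okayama–Matsuyama–Kobe–Osaka

4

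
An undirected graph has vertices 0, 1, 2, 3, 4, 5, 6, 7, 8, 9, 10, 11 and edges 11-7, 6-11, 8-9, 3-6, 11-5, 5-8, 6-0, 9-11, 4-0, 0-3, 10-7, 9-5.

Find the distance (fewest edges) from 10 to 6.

3

Distance 0: 10.
Distance 1: 7.
Distance 2: 11.
Distance 3: 5, 6, 9 — contains 6.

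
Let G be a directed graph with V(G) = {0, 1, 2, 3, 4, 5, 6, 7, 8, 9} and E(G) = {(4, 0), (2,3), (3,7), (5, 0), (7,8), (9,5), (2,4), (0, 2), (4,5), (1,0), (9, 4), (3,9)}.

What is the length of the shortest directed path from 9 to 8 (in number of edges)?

6

Distance 0: 9.
Distance 1: 4, 5.
Distance 2: 0.
Distance 3: 2.
Distance 4: 3.
Distance 5: 7.
Distance 6: 8 — contains 8.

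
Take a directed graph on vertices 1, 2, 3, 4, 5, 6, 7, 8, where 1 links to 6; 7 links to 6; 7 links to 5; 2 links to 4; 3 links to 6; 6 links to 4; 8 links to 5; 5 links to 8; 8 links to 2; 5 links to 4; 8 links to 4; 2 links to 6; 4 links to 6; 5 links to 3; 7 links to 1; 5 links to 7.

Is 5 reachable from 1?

No

Explore from 1.
Distance 1: reach 6.
Distance 2: reach 4.
The search from 1 is exhausted; no directed path reaches 5.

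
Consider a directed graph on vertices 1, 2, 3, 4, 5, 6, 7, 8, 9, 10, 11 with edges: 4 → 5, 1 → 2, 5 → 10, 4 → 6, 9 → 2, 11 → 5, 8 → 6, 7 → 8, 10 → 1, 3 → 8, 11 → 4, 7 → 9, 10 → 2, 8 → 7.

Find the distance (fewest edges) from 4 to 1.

Distance 0: 4.
Distance 1: 5, 6.
Distance 2: 10.
Distance 3: 1, 2 — contains 1.

3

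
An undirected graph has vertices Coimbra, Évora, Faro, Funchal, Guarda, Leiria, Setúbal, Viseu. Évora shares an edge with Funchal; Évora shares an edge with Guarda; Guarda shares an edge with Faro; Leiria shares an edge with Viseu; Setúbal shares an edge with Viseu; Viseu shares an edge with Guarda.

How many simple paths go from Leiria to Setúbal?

1

Leiria–Viseu–Setúbal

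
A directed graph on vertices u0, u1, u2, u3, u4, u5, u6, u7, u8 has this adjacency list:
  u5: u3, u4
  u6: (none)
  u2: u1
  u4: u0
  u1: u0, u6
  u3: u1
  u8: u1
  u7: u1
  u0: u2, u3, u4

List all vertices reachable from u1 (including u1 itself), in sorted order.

Start at u1.
Its neighbours: u0, u6.
Then their neighbours: u2, u3, u4.
Nothing further is reachable.

u0, u1, u2, u3, u4, u6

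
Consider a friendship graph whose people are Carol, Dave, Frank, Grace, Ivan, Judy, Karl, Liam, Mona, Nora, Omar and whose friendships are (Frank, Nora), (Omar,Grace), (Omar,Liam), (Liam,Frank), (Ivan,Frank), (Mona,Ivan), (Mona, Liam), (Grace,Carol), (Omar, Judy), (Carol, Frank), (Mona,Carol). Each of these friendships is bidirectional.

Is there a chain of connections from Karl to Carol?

No

Karl has no edges, so nothing is reachable from it.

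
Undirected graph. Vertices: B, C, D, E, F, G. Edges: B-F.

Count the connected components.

From B: component {B, F}.
From C: component {C}.
From D: component {D}.
From E: component {E}.
From G: component {G}.
That's 5 components.

5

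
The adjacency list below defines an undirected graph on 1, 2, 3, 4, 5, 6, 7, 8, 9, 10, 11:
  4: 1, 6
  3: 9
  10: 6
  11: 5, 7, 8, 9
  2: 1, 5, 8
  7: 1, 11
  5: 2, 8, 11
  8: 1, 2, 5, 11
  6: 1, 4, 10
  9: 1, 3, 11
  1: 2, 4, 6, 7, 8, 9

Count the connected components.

From 1: component {1, 2, 3, 4, 5, 6, 7, 8, 9, 10, 11}.
That's 1 component.

1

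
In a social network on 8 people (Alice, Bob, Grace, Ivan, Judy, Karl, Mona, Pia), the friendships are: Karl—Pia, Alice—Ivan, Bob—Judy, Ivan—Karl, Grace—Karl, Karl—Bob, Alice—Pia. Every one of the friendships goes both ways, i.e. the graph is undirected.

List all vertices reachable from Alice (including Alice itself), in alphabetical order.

Start at Alice.
Its neighbours: Ivan, Pia.
Then their neighbours: Karl.
Then next layer: Bob, Grace.
Then next layer: Judy.
Nothing further is reachable.

Alice, Bob, Grace, Ivan, Judy, Karl, Pia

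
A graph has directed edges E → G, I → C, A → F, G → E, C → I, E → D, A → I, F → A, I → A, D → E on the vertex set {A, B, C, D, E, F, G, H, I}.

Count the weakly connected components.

From A: component {A, C, F, I}.
From B: component {B}.
From D: component {D, E, G}.
From H: component {H}.
That's 4 components.

4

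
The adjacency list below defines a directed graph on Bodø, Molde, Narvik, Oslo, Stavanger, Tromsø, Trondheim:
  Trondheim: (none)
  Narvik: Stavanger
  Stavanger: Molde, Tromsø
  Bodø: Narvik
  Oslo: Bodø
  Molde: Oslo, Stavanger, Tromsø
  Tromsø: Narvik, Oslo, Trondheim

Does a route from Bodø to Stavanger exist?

Explore from Bodø.
Distance 1: reach Narvik.
Distance 2: reach Stavanger.
Found Stavanger.

Yes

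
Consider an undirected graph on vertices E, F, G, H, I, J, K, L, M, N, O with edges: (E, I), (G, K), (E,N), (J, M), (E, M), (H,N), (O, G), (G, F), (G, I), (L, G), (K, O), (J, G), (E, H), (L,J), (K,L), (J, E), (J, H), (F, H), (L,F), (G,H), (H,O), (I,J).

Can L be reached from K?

Yes

Explore from K.
Distance 1: reach G, L, O.
Found L.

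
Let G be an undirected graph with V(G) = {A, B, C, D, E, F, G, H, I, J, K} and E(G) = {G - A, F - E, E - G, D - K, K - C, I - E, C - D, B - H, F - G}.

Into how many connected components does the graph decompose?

4

From A: component {A, E, F, G, I}.
From B: component {B, H}.
From C: component {C, D, K}.
From J: component {J}.
That's 4 components.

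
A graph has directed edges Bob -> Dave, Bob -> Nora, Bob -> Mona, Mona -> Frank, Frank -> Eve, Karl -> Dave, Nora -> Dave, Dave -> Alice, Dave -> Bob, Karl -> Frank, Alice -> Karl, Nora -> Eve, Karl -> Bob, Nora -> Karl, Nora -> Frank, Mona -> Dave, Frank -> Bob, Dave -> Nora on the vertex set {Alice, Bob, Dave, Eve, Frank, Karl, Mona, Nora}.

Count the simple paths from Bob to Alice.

Bob→Dave→Alice
Bob→Mona→Dave→Alice
Bob→Nora→Dave→Alice
Bob→Nora→Karl→Dave→Alice

4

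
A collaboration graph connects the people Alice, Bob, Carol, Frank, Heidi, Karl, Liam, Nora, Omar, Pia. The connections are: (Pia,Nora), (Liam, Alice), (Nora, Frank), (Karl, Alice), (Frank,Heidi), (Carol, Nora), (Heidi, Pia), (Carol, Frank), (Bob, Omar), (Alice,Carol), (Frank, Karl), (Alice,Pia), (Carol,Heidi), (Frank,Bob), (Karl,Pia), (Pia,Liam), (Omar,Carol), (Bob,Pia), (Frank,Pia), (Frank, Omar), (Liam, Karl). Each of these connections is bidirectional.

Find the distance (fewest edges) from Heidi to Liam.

Distance 0: Heidi.
Distance 1: Carol, Frank, Pia.
Distance 2: Alice, Bob, Karl, Liam, Nora, Omar — contains Liam.

2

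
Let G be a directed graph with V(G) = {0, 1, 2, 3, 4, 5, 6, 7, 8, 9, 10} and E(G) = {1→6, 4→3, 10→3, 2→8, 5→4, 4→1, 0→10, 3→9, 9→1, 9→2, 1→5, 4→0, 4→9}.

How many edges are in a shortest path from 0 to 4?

Distance 0: 0.
Distance 1: 10.
Distance 2: 3.
Distance 3: 9.
Distance 4: 1, 2.
Distance 5: 5, 6, 8.
Distance 6: 4 — contains 4.

6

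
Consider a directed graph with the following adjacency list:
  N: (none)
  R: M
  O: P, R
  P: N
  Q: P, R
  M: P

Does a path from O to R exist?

Explore from O.
Distance 1: reach P, R.
Found R.

Yes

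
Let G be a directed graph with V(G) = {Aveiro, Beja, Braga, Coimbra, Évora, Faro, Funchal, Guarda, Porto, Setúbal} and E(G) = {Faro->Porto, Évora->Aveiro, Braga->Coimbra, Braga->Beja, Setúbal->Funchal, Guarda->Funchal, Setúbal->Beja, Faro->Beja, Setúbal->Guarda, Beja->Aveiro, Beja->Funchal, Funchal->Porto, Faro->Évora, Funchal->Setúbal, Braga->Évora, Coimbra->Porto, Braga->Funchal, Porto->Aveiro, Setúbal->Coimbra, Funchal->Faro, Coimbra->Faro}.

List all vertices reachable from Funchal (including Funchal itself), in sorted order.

Aveiro, Beja, Coimbra, Évora, Faro, Funchal, Guarda, Porto, Setúbal

Start at Funchal.
Its neighbours: Faro, Porto, Setúbal.
Then their neighbours: Aveiro, Beja, Coimbra, Évora, Guarda.
Nothing further is reachable.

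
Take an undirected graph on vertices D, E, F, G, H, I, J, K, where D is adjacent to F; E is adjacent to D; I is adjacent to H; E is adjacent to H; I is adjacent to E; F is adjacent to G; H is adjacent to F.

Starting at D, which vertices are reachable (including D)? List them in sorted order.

D, E, F, G, H, I

Start at D.
Its neighbours: E, F.
Then their neighbours: G, H, I.
Nothing further is reachable.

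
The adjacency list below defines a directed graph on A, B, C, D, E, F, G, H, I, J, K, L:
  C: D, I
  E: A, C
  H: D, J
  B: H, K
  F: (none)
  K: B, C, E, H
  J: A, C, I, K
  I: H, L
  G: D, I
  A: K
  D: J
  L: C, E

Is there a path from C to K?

Yes

Explore from C.
Distance 1: reach D, I.
Distance 2: reach H, J, L.
Distance 3: reach A, E, K.
Found K.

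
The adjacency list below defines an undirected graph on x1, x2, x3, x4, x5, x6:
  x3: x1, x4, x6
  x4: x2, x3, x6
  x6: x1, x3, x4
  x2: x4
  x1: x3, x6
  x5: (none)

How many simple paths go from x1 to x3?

3

x1–x3
x1–x6–x3
x1–x6–x4–x3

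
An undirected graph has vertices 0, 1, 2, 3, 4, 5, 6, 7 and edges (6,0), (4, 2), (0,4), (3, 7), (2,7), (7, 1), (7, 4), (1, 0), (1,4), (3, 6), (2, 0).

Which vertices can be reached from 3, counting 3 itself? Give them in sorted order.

Start at 3.
Its neighbours: 6, 7.
Then their neighbours: 0, 1, 2, 4.
Nothing further is reachable.

0, 1, 2, 3, 4, 6, 7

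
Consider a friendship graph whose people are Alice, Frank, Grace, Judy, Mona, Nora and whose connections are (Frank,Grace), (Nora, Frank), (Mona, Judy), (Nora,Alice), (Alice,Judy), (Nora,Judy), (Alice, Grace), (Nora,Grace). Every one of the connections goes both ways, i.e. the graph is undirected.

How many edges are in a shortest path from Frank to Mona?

Distance 0: Frank.
Distance 1: Grace, Nora.
Distance 2: Alice, Judy.
Distance 3: Mona — contains Mona.

3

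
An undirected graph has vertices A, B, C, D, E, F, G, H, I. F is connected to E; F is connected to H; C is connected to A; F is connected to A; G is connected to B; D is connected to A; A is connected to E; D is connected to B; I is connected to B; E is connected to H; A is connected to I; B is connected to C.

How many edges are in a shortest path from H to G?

5

Distance 0: H.
Distance 1: E, F.
Distance 2: A.
Distance 3: C, D, I.
Distance 4: B.
Distance 5: G — contains G.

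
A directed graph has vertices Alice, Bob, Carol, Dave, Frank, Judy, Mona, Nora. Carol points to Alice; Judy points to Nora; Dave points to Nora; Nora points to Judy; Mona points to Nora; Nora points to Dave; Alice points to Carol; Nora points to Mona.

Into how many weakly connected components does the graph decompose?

From Alice: component {Alice, Carol}.
From Bob: component {Bob}.
From Dave: component {Dave, Judy, Mona, Nora}.
From Frank: component {Frank}.
That's 4 components.

4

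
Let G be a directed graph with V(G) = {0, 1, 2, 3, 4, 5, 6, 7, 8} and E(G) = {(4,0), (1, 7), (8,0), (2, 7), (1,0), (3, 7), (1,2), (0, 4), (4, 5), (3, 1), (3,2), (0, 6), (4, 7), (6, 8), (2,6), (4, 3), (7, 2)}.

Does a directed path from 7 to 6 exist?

Yes

Explore from 7.
Distance 1: reach 2.
Distance 2: reach 6.
Found 6.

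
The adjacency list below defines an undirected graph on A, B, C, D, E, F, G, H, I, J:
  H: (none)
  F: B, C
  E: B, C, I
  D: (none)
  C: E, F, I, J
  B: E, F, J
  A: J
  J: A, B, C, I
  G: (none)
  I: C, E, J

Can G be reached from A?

No

Explore from A.
Distance 1: reach J.
Distance 2: reach B, C, I.
Distance 3: reach E, F.
The search is exhausted without reaching G; it lies in a different component.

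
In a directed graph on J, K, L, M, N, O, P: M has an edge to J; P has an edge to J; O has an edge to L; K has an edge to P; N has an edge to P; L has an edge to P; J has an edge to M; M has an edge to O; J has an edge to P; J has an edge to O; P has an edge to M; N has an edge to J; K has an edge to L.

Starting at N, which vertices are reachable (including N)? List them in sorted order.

J, L, M, N, O, P

Start at N.
Its neighbours: J, P.
Then their neighbours: M, O.
Then next layer: L.
Nothing further is reachable.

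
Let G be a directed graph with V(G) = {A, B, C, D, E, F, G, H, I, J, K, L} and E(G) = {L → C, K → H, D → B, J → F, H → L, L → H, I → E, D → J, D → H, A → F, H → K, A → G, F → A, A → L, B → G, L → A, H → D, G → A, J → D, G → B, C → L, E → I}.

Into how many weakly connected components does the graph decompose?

2

From A: component {A, B, C, D, F, G, H, J, K, L}.
From E: component {E, I}.
That's 2 components.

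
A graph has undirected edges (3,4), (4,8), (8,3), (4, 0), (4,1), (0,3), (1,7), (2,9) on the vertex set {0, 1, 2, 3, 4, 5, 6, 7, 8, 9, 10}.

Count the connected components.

5

From 0: component {0, 1, 3, 4, 7, 8}.
From 2: component {2, 9}.
From 5: component {5}.
From 6: component {6}.
From 10: component {10}.
That's 5 components.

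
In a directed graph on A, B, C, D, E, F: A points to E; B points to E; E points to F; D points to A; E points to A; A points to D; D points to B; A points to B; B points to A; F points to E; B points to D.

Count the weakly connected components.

2

From A: component {A, B, D, E, F}.
From C: component {C}.
That's 2 components.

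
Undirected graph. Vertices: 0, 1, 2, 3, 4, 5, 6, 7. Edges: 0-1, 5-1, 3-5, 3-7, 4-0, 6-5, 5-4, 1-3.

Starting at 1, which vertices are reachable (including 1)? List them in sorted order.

0, 1, 3, 4, 5, 6, 7

Start at 1.
Its neighbours: 0, 3, 5.
Then their neighbours: 4, 6, 7.
Nothing further is reachable.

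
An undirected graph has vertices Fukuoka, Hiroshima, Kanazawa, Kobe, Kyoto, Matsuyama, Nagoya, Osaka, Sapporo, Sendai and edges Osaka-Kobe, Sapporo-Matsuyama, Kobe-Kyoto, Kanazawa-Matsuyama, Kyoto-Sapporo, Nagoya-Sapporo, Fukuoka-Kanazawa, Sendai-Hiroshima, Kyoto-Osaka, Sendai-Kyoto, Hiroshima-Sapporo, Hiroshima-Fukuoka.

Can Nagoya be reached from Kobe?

Explore from Kobe.
Distance 1: reach Kyoto, Osaka.
Distance 2: reach Sapporo, Sendai.
Distance 3: reach Hiroshima, Matsuyama, Nagoya.
Found Nagoya.

Yes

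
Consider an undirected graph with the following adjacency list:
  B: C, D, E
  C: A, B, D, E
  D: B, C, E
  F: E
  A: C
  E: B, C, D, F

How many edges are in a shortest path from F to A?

Distance 0: F.
Distance 1: E.
Distance 2: B, C, D.
Distance 3: A — contains A.

3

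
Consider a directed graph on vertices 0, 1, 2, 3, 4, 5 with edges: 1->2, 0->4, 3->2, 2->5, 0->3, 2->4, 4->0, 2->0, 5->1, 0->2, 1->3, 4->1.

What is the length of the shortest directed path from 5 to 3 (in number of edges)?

Distance 0: 5.
Distance 1: 1.
Distance 2: 2, 3 — contains 3.

2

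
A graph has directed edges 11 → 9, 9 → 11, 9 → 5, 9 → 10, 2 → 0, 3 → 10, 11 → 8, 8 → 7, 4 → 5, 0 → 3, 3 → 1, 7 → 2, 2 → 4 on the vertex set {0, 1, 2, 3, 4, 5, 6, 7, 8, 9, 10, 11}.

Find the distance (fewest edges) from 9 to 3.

6

Distance 0: 9.
Distance 1: 5, 10, 11.
Distance 2: 8.
Distance 3: 7.
Distance 4: 2.
Distance 5: 0, 4.
Distance 6: 3 — contains 3.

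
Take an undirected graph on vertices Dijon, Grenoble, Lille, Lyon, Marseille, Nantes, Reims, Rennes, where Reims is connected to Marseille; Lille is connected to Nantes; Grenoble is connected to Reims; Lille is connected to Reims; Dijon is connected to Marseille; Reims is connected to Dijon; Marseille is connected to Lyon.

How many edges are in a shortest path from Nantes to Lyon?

Distance 0: Nantes.
Distance 1: Lille.
Distance 2: Reims.
Distance 3: Dijon, Grenoble, Marseille.
Distance 4: Lyon — contains Lyon.

4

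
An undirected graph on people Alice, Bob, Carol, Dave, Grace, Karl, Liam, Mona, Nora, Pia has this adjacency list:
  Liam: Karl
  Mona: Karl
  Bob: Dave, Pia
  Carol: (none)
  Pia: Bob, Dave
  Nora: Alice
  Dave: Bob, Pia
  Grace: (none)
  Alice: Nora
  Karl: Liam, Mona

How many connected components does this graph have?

5

From Alice: component {Alice, Nora}.
From Bob: component {Bob, Dave, Pia}.
From Carol: component {Carol}.
From Grace: component {Grace}.
From Karl: component {Karl, Liam, Mona}.
That's 5 components.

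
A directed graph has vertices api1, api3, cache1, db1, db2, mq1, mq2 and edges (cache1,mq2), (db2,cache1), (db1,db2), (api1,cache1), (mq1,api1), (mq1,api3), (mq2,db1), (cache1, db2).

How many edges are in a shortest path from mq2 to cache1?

3

Distance 0: mq2.
Distance 1: db1.
Distance 2: db2.
Distance 3: cache1 — contains cache1.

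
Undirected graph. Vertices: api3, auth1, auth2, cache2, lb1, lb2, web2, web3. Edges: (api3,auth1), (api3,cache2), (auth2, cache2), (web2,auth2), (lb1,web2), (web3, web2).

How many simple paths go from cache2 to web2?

cache2–auth2–web2

1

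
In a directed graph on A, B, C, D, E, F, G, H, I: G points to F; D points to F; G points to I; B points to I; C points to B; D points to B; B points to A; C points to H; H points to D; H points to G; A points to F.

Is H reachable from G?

No

Explore from G.
Distance 1: reach F, I.
The search from G is exhausted; no directed path reaches H.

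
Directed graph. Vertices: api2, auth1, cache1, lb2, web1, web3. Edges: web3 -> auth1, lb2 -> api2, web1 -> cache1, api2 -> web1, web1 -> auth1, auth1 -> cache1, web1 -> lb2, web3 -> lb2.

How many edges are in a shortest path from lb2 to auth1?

3

Distance 0: lb2.
Distance 1: api2.
Distance 2: web1.
Distance 3: auth1, cache1 — contains auth1.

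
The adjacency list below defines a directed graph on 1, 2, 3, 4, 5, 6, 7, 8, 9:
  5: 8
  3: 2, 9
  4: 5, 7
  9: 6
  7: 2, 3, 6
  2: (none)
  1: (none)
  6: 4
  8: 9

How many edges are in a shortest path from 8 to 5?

4

Distance 0: 8.
Distance 1: 9.
Distance 2: 6.
Distance 3: 4.
Distance 4: 5, 7 — contains 5.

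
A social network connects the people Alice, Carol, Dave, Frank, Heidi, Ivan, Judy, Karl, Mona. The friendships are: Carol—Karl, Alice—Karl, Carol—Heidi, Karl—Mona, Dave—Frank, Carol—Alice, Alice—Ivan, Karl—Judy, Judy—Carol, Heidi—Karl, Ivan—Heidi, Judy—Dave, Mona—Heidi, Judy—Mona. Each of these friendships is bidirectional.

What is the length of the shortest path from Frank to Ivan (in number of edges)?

Distance 0: Frank.
Distance 1: Dave.
Distance 2: Judy.
Distance 3: Carol, Karl, Mona.
Distance 4: Alice, Heidi.
Distance 5: Ivan — contains Ivan.

5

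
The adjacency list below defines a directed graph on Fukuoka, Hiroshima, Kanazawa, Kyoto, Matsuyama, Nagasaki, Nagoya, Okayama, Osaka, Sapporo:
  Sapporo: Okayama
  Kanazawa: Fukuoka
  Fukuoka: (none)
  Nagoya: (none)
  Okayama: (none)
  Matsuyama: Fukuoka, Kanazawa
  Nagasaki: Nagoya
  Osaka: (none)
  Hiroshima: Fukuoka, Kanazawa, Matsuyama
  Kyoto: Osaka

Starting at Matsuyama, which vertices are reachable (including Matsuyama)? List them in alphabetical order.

Start at Matsuyama.
Its neighbours: Fukuoka, Kanazawa.
Nothing further is reachable.

Fukuoka, Kanazawa, Matsuyama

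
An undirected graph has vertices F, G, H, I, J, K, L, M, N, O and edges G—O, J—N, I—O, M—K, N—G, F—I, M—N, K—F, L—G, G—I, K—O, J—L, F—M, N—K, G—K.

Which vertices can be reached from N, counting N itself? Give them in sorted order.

F, G, I, J, K, L, M, N, O

Start at N.
Its neighbours: G, J, K, M.
Then their neighbours: F, I, L, O.
Nothing further is reachable.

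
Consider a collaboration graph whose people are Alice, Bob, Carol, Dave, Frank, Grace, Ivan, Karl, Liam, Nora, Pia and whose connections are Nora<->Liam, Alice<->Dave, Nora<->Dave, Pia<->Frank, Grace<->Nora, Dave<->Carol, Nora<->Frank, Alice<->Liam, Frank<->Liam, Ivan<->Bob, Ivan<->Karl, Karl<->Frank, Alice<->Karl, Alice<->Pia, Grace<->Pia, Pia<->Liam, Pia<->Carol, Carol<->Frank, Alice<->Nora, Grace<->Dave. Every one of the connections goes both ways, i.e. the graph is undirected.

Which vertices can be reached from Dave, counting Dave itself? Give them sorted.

Alice, Bob, Carol, Dave, Frank, Grace, Ivan, Karl, Liam, Nora, Pia

Start at Dave.
Its neighbours: Alice, Carol, Grace, Nora.
Then their neighbours: Frank, Karl, Liam, Pia.
Then next layer: Ivan.
Then next layer: Bob.
Every vertex is now reached.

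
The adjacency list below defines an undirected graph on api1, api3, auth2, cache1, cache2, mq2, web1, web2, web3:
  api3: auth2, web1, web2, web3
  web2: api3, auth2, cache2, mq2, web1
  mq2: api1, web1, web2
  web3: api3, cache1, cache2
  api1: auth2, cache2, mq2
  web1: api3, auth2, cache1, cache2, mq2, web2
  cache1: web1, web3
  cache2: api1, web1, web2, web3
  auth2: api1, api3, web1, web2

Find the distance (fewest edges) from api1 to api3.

2

Distance 0: api1.
Distance 1: auth2, cache2, mq2.
Distance 2: api3, web1, web2, web3 — contains api3.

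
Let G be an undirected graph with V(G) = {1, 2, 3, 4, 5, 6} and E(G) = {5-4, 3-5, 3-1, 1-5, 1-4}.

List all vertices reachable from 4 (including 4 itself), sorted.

1, 3, 4, 5

Start at 4.
Its neighbours: 1, 5.
Then their neighbours: 3.
Nothing further is reachable.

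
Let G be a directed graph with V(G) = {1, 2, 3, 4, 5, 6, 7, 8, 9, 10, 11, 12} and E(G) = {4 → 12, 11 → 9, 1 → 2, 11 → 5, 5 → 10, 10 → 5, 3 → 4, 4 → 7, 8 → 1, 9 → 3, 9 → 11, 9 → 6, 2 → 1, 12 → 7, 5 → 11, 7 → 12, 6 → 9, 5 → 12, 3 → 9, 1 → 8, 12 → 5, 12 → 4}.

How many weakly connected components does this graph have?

From 1: component {1, 2, 8}.
From 3: component {3, 4, 5, 6, 7, 9, 10, 11, 12}.
That's 2 components.

2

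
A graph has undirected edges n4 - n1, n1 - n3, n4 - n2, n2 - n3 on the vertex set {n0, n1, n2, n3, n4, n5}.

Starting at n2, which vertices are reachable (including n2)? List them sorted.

n1, n2, n3, n4

Start at n2.
Its neighbours: n3, n4.
Then their neighbours: n1.
Nothing further is reachable.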